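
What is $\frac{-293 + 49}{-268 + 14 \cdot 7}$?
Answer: $\frac{122}{85} \approx 1.4353$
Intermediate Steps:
$\frac{-293 + 49}{-268 + 14 \cdot 7} = - \frac{244}{-268 + 98} = - \frac{244}{-170} = \left(-244\right) \left(- \frac{1}{170}\right) = \frac{122}{85}$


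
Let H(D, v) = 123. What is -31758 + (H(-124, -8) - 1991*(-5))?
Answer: -21680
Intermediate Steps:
-31758 + (H(-124, -8) - 1991*(-5)) = -31758 + (123 - 1991*(-5)) = -31758 + (123 + 9955) = -31758 + 10078 = -21680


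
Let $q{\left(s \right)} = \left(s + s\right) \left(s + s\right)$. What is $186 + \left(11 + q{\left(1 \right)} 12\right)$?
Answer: $245$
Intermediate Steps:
$q{\left(s \right)} = 4 s^{2}$ ($q{\left(s \right)} = 2 s 2 s = 4 s^{2}$)
$186 + \left(11 + q{\left(1 \right)} 12\right) = 186 + \left(11 + 4 \cdot 1^{2} \cdot 12\right) = 186 + \left(11 + 4 \cdot 1 \cdot 12\right) = 186 + \left(11 + 4 \cdot 12\right) = 186 + \left(11 + 48\right) = 186 + 59 = 245$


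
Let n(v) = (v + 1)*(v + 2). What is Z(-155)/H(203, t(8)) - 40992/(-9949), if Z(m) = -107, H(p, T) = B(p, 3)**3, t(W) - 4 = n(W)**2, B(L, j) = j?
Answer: 42241/268623 ≈ 0.15725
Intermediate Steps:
n(v) = (1 + v)*(2 + v)
t(W) = 4 + (2 + W**2 + 3*W)**2
H(p, T) = 27 (H(p, T) = 3**3 = 27)
Z(-155)/H(203, t(8)) - 40992/(-9949) = -107/27 - 40992/(-9949) = -107*1/27 - 40992*(-1/9949) = -107/27 + 40992/9949 = 42241/268623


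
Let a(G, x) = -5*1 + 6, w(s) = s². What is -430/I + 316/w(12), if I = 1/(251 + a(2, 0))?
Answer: -3900881/36 ≈ -1.0836e+5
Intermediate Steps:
a(G, x) = 1 (a(G, x) = -5 + 6 = 1)
I = 1/252 (I = 1/(251 + 1) = 1/252 ≈ 0.0039683)
-430/I + 316/w(12) = -430/1/252 + 316/(12²) = -430*252 + 316/144 = -108360 + 316*(1/144) = -108360 + 79/36 = -3900881/36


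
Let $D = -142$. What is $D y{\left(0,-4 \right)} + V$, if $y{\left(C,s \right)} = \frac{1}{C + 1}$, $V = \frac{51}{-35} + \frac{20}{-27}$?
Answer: $- \frac{136267}{945} \approx -144.2$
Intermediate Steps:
$V = - \frac{2077}{945}$ ($V = 51 \left(- \frac{1}{35}\right) + 20 \left(- \frac{1}{27}\right) = - \frac{51}{35} - \frac{20}{27} = - \frac{2077}{945} \approx -2.1979$)
$y{\left(C,s \right)} = \frac{1}{1 + C}$
$D y{\left(0,-4 \right)} + V = - \frac{142}{1 + 0} - \frac{2077}{945} = - \frac{142}{1} - \frac{2077}{945} = \left(-142\right) 1 - \frac{2077}{945} = -142 - \frac{2077}{945} = - \frac{136267}{945}$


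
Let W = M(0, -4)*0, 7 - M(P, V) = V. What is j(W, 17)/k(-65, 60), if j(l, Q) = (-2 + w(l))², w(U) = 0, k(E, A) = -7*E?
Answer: 4/455 ≈ 0.0087912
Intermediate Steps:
M(P, V) = 7 - V
W = 0 (W = (7 - 1*(-4))*0 = (7 + 4)*0 = 11*0 = 0)
j(l, Q) = 4 (j(l, Q) = (-2 + 0)² = (-2)² = 4)
j(W, 17)/k(-65, 60) = 4/((-7*(-65))) = 4/455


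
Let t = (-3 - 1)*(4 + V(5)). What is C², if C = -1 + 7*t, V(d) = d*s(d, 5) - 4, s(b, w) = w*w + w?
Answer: 17648401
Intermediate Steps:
s(b, w) = w + w² (s(b, w) = w² + w = w + w²)
V(d) = -4 + 30*d (V(d) = d*(5*(1 + 5)) - 4 = d*(5*6) - 4 = d*30 - 4 = 30*d - 4 = -4 + 30*d)
t = -600 (t = (-3 - 1)*(4 + (-4 + 30*5)) = -4*(4 + (-4 + 150)) = -4*(4 + 146) = -4*150 = -600)
C = -4201 (C = -1 + 7*(-600) = -1 - 4200 = -4201)
C² = (-4201)² = 17648401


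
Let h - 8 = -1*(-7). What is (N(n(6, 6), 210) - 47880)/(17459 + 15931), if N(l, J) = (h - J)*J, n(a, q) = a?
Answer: -141/53 ≈ -2.6604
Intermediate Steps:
h = 15 (h = 8 - 1*(-7) = 8 + 7 = 15)
N(l, J) = J*(15 - J) (N(l, J) = (15 - J)*J = J*(15 - J))
(N(n(6, 6), 210) - 47880)/(17459 + 15931) = (210*(15 - 1*210) - 47880)/(17459 + 15931) = (210*(15 - 210) - 47880)/33390 = (210*(-195) - 47880)*(1/33390) = (-40950 - 47880)*(1/33390) = -88830*1/33390 = -141/53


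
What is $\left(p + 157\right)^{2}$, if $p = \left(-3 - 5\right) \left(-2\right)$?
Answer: $29929$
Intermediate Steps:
$p = 16$ ($p = \left(-8\right) \left(-2\right) = 16$)
$\left(p + 157\right)^{2} = \left(16 + 157\right)^{2} = 173^{2} = 29929$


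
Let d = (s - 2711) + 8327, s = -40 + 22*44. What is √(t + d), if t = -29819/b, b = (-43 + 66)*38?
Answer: √4972742738/874 ≈ 80.684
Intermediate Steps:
b = 874 (b = 23*38 = 874)
s = 928 (s = -40 + 968 = 928)
d = 6544 (d = (928 - 2711) + 8327 = -1783 + 8327 = 6544)
t = -29819/874 ≈ -34.118
√(t + d) = √(-29819/874 + 6544) = √(5689637/874) = √4972742738/874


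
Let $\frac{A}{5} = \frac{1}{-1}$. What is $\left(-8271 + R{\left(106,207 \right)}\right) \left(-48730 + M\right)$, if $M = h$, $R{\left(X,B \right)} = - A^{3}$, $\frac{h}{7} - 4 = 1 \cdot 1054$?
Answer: $336625304$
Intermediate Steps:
$h = 7406$ ($h = 28 + 7 \cdot 1 \cdot 1054 = 28 + 7 \cdot 1054 = 28 + 7378 = 7406$)
$A = -5$ ($A = \frac{5}{-1} = 5 \left(-1\right) = -5$)
$R{\left(X,B \right)} = 125$ ($R{\left(X,B \right)} = - \left(-5\right)^{3} = \left(-1\right) \left(-125\right) = 125$)
$M = 7406$
$\left(-8271 + R{\left(106,207 \right)}\right) \left(-48730 + M\right) = \left(-8271 + 125\right) \left(-48730 + 7406\right) = \left(-8146\right) \left(-41324\right) = 336625304$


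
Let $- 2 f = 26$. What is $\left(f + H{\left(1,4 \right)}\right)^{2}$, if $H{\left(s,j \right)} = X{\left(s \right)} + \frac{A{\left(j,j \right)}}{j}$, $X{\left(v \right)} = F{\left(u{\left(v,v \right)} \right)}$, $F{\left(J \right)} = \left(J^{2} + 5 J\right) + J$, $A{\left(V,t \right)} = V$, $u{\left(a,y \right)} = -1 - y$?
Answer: $400$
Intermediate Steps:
$f = -13$ ($f = \left(- \frac{1}{2}\right) 26 = -13$)
$F{\left(J \right)} = J^{2} + 6 J$
$X{\left(v \right)} = \left(-1 - v\right) \left(5 - v\right)$ ($X{\left(v \right)} = \left(-1 - v\right) \left(6 - \left(1 + v\right)\right) = \left(-1 - v\right) \left(5 - v\right)$)
$H{\left(s,j \right)} = 1 + \left(1 + s\right) \left(-5 + s\right)$ ($H{\left(s,j \right)} = \left(1 + s\right) \left(-5 + s\right) + \frac{j}{j} = \left(1 + s\right) \left(-5 + s\right) + 1 = 1 + \left(1 + s\right) \left(-5 + s\right)$)
$\left(f + H{\left(1,4 \right)}\right)^{2} = \left(-13 + \left(1 + \left(1 + 1\right) \left(-5 + 1\right)\right)\right)^{2} = \left(-13 + \left(1 + 2 \left(-4\right)\right)\right)^{2} = \left(-13 + \left(1 - 8\right)\right)^{2} = \left(-13 - 7\right)^{2} = \left(-20\right)^{2} = 400$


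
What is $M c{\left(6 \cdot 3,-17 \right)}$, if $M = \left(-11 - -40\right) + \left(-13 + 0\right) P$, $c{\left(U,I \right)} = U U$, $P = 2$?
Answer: $972$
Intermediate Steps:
$c{\left(U,I \right)} = U^{2}$
$M = 3$ ($M = \left(-11 - -40\right) + \left(-13 + 0\right) 2 = \left(-11 + 40\right) - 26 = 29 - 26 = 3$)
$M c{\left(6 \cdot 3,-17 \right)} = 3 \left(6 \cdot 3\right)^{2} = 3 \cdot 18^{2} = 3 \cdot 324 = 972$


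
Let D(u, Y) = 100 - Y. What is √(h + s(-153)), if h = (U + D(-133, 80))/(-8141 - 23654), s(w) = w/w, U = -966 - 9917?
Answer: √1356311110/31795 ≈ 1.1583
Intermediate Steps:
U = -10883
s(w) = 1
h = 10863/31795 (h = (-10883 + (100 - 1*80))/(-8141 - 23654) = (-10883 + (100 - 80))/(-31795) = (-10883 + 20)*(-1/31795) = -10863*(-1/31795) = 10863/31795 ≈ 0.34166)
√(h + s(-153)) = √(10863/31795 + 1) = √(42658/31795) = √1356311110/31795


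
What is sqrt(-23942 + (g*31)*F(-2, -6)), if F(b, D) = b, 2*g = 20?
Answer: I*sqrt(24562) ≈ 156.72*I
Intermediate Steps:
g = 10 (g = (1/2)*20 = 10)
sqrt(-23942 + (g*31)*F(-2, -6)) = sqrt(-23942 + (10*31)*(-2)) = sqrt(-23942 + 310*(-2)) = sqrt(-23942 - 620) = sqrt(-24562) = I*sqrt(24562)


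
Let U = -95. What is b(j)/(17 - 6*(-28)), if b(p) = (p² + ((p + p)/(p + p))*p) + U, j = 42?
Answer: 1711/185 ≈ 9.2486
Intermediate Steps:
b(p) = -95 + p + p² (b(p) = (p² + ((p + p)/(p + p))*p) - 95 = (p² + ((2*p)/((2*p)))*p) - 95 = (p² + ((2*p)*(1/(2*p)))*p) - 95 = (p² + 1*p) - 95 = (p² + p) - 95 = (p + p²) - 95 = -95 + p + p²)
b(j)/(17 - 6*(-28)) = (-95 + 42 + 42²)/(17 - 6*(-28)) = (-95 + 42 + 1764)/(17 + 168) = 1711/185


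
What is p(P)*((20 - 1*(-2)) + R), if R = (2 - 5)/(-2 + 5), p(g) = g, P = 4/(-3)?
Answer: -28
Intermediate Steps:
P = -4/3 (P = 4*(-⅓) = -4/3 ≈ -1.3333)
R = -1 (R = -3/3 = -3*⅓ = -1)
p(P)*((20 - 1*(-2)) + R) = -4*((20 - 1*(-2)) - 1)/3 = -4*((20 + 2) - 1)/3 = -4*(22 - 1)/3 = -4/3*21 = -28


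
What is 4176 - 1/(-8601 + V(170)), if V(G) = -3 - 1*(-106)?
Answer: 35487649/8498 ≈ 4176.0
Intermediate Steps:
V(G) = 103 (V(G) = -3 + 106 = 103)
4176 - 1/(-8601 + V(170)) = 4176 - 1/(-8601 + 103) = 4176 - 1/(-8498) = 4176 - 1*(-1/8498) = 4176 + 1/8498 = 35487649/8498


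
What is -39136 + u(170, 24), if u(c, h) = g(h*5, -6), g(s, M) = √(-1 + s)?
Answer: -39136 + √119 ≈ -39125.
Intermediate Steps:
u(c, h) = √(-1 + 5*h) (u(c, h) = √(-1 + h*5) = √(-1 + 5*h))
-39136 + u(170, 24) = -39136 + √(-1 + 5*24) = -39136 + √(-1 + 120) = -39136 + √119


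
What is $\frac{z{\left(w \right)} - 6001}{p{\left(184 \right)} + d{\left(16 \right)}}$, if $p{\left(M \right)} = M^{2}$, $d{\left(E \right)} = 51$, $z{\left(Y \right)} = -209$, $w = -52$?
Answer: $- \frac{6210}{33907} \approx -0.18315$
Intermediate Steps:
$\frac{z{\left(w \right)} - 6001}{p{\left(184 \right)} + d{\left(16 \right)}} = \frac{-209 - 6001}{184^{2} + 51} = - \frac{6210}{33856 + 51} = - \frac{6210}{33907}$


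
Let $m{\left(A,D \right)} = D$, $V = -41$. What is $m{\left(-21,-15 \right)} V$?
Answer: $615$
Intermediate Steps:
$m{\left(-21,-15 \right)} V = \left(-15\right) \left(-41\right) = 615$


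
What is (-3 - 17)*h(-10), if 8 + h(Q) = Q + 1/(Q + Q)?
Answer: 361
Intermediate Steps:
h(Q) = -8 + Q + 1/(2*Q) (h(Q) = -8 + (Q + 1/(Q + Q)) = -8 + (Q + 1/(2*Q)) = -8 + Q + 1/(2*Q))
(-3 - 17)*h(-10) = (-3 - 17)*(-8 - 10 + (½)/(-10)) = -20*(-8 - 10 + (½)*(-⅒)) = -20*(-8 - 10 - 1/20) = -20*(-361/20) = 361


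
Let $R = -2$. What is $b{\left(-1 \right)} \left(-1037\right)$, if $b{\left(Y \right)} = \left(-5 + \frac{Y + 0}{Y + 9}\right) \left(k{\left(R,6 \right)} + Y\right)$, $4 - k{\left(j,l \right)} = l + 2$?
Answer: $- \frac{212585}{8} \approx -26573.0$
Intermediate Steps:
$k{\left(j,l \right)} = 2 - l$ ($k{\left(j,l \right)} = 4 - \left(l + 2\right) = 4 - \left(2 + l\right) = 2 - l$)
$b{\left(Y \right)} = \left(-5 + \frac{Y}{9 + Y}\right) \left(-4 + Y\right)$ ($b{\left(Y \right)} = \left(-5 + \frac{Y + 0}{Y + 9}\right) \left(\left(2 - 6\right) + Y\right) = \left(-5 + \frac{Y}{9 + Y}\right) \left(\left(2 - 6\right) + Y\right) = \left(-5 + \frac{Y}{9 + Y}\right) \left(-4 + Y\right)$)
$b{\left(-1 \right)} \left(-1037\right) = \frac{180 - -29 - 4 \left(-1\right)^{2}}{9 - 1} \left(-1037\right) = \frac{180 + 29 - 4}{8} \left(-1037\right) = \frac{1}{8} \cdot 205 \left(-1037\right) = \frac{205}{8} \left(-1037\right) = - \frac{212585}{8}$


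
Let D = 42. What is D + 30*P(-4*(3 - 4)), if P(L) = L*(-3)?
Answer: -318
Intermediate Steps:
P(L) = -3*L
D + 30*P(-4*(3 - 4)) = 42 + 30*(-(-12)*(3 - 4)) = 42 + 30*(-(-12)*(-1)) = 42 + 30*(-3*4) = 42 + 30*(-12) = 42 - 360 = -318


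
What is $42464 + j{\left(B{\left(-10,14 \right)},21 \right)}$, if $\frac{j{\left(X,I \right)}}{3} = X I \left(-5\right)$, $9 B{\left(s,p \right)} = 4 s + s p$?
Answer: $48764$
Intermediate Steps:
$B{\left(s,p \right)} = \frac{4 s}{9} + \frac{p s}{9}$ ($B{\left(s,p \right)} = \frac{4 s + s p}{9} = \frac{4 s + p s}{9} = \frac{4 s}{9} + \frac{p s}{9}$)
$j{\left(X,I \right)} = - 15 I X$ ($j{\left(X,I \right)} = 3 X I \left(-5\right) = 3 I X \left(-5\right) = 3 \left(- 5 I X\right) = - 15 I X$)
$42464 + j{\left(B{\left(-10,14 \right)},21 \right)} = 42464 - 315 \cdot \frac{1}{9} \left(-10\right) \left(4 + 14\right) = 42464 - 315 \cdot \frac{1}{9} \left(-10\right) 18 = 42464 - 315 \left(-20\right) = 42464 + 6300 = 48764$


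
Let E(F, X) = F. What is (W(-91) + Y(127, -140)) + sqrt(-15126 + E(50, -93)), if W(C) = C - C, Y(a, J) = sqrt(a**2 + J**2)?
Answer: sqrt(35729) + 2*I*sqrt(3769) ≈ 189.02 + 122.78*I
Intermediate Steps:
Y(a, J) = sqrt(J**2 + a**2)
W(C) = 0
(W(-91) + Y(127, -140)) + sqrt(-15126 + E(50, -93)) = (0 + sqrt((-140)**2 + 127**2)) + sqrt(-15126 + 50) = (0 + sqrt(19600 + 16129)) + sqrt(-15076) = (0 + sqrt(35729)) + 2*I*sqrt(3769) = sqrt(35729) + 2*I*sqrt(3769)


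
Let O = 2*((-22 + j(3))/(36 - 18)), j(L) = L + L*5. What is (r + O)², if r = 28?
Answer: 61504/81 ≈ 759.31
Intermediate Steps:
j(L) = 6*L (j(L) = L + 5*L = 6*L)
O = -4/9 (O = 2*((-22 + 6*3)/(36 - 18)) = 2*((-22 + 18)/18) = 2*(-4*1/18) = 2*(-2/9) = -4/9 ≈ -0.44444)
(r + O)² = (28 - 4/9)² = (248/9)² = 61504/81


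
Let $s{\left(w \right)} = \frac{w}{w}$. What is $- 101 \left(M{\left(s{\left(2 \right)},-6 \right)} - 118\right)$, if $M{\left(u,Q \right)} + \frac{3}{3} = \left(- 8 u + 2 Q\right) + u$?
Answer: $13938$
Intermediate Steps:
$s{\left(w \right)} = 1$
$M{\left(u,Q \right)} = -1 - 7 u + 2 Q$ ($M{\left(u,Q \right)} = -1 + \left(\left(- 8 u + 2 Q\right) + u\right) = -1 + \left(- 7 u + 2 Q\right) = -1 - 7 u + 2 Q$)
$- 101 \left(M{\left(s{\left(2 \right)},-6 \right)} - 118\right) = - 101 \left(\left(-1 - 7 + 2 \left(-6\right)\right) - 118\right) = - 101 \left(\left(-1 - 7 - 12\right) - 118\right) = - 101 \left(-20 - 118\right) = \left(-101\right) \left(-138\right) = 13938$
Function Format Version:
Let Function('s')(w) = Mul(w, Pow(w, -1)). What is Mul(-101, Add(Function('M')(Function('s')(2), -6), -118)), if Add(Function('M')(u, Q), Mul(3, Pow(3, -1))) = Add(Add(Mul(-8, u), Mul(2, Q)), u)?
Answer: 13938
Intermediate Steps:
Function('s')(w) = 1
Function('M')(u, Q) = Add(-1, Mul(-7, u), Mul(2, Q)) (Function('M')(u, Q) = Add(-1, Add(Add(Mul(-8, u), Mul(2, Q)), u)) = Add(-1, Add(Mul(-7, u), Mul(2, Q))) = Add(-1, Mul(-7, u), Mul(2, Q)))
Mul(-101, Add(Function('M')(Function('s')(2), -6), -118)) = Mul(-101, Add(Add(-1, Mul(-7, 1), Mul(2, -6)), -118)) = Mul(-101, Add(Add(-1, -7, -12), -118)) = Mul(-101, Add(-20, -118)) = Mul(-101, -138) = 13938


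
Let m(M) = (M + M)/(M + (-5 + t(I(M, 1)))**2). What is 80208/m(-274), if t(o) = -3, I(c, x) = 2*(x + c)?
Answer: 4210920/137 ≈ 30737.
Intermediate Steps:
I(c, x) = 2*c + 2*x (I(c, x) = 2*(c + x) = 2*c + 2*x)
m(M) = 2*M/(64 + M) (m(M) = (M + M)/(M + (-5 - 3)**2) = (2*M)/(M + (-8)**2) = (2*M)/(M + 64) = (2*M)/(64 + M) = 2*M/(64 + M))
80208/m(-274) = 80208/((2*(-274)/(64 - 274))) = 80208/((2*(-274)/(-210))) = 80208/((2*(-274)*(-1/210))) = 80208/(274/105) = 80208*(105/274) = 4210920/137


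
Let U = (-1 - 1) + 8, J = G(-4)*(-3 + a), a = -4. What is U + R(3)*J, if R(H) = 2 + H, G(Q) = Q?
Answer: 146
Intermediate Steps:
J = 28 (J = -4*(-3 - 4) = -4*(-7) = 28)
U = 6 (U = -2 + 8 = 6)
U + R(3)*J = 6 + (2 + 3)*28 = 6 + 5*28 = 6 + 140 = 146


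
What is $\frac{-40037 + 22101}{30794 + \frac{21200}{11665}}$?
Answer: $- \frac{20922344}{35923321} \approx -0.58242$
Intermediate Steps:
$\frac{-40037 + 22101}{30794 + \frac{21200}{11665}} = - \frac{17936}{30794 + 21200 \cdot \frac{1}{11665}} = - \frac{17936}{30794 + \frac{4240}{2333}} = - \frac{17936}{\frac{71846642}{2333}} = \left(-17936\right) \frac{2333}{71846642} = - \frac{20922344}{35923321}$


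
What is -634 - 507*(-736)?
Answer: 372518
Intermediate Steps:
-634 - 507*(-736) = -634 + 373152 = 372518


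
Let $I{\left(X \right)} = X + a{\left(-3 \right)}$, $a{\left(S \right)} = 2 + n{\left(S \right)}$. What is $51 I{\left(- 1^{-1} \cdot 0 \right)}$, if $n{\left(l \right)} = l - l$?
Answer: $102$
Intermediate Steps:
$n{\left(l \right)} = 0$
$a{\left(S \right)} = 2$ ($a{\left(S \right)} = 2 + 0 = 2$)
$I{\left(X \right)} = 2 + X$ ($I{\left(X \right)} = X + 2 = 2 + X$)
$51 I{\left(- 1^{-1} \cdot 0 \right)} = 51 \left(2 + - 1^{-1} \cdot 0\right) = 51 \left(2 + \left(-1\right) 1 \cdot 0\right) = 51 \left(2 - 0\right) = 51 \left(2 + 0\right) = 51 \cdot 2 = 102$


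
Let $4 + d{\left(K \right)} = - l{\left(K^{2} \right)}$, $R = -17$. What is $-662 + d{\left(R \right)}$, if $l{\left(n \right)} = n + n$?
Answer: $-1244$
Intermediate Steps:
$l{\left(n \right)} = 2 n$
$d{\left(K \right)} = -4 - 2 K^{2}$
$-662 + d{\left(R \right)} = -662 - \left(4 + 2 \left(-17\right)^{2}\right) = -662 - 582 = -1244$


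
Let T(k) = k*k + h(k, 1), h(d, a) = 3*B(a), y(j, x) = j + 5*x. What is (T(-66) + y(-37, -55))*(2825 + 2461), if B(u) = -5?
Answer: 21297294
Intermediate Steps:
h(d, a) = -15 (h(d, a) = 3*(-5) = -15)
T(k) = -15 + k**2 (T(k) = k*k - 15 = k**2 - 15 = -15 + k**2)
(T(-66) + y(-37, -55))*(2825 + 2461) = ((-15 + (-66)**2) + (-37 + 5*(-55)))*(2825 + 2461) = ((-15 + 4356) + (-37 - 275))*5286 = (4341 - 312)*5286 = 4029*5286 = 21297294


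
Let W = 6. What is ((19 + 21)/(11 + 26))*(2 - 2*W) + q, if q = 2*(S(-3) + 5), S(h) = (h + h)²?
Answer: 2634/37 ≈ 71.189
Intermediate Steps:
S(h) = 4*h² (S(h) = (2*h)² = 4*h²)
q = 82 (q = 2*(4*(-3)² + 5) = 2*(4*9 + 5) = 2*(36 + 5) = 2*41 = 82)
((19 + 21)/(11 + 26))*(2 - 2*W) + q = ((19 + 21)/(11 + 26))*(2 - 2*6) + 82 = (40/37)*(2 - 12) + 82 = (40*(1/37))*(-10) + 82 = (40/37)*(-10) + 82 = -400/37 + 82 = 2634/37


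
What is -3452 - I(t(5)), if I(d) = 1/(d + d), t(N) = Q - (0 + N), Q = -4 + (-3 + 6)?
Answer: -41423/12 ≈ -3451.9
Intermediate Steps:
Q = -1 (Q = -4 + 3 = -1)
t(N) = -1 - N (t(N) = -1 - (0 + N) = -1 - N)
I(d) = 1/(2*d)
-3452 - I(t(5)) = -3452 - 1/(2*(-1 - 1*5)) = -3452 - 1/(2*(-1 - 5)) = -3452 - 1/(2*(-6)) = -3452 - (-1)/(2*6) = -3452 - 1*(-1/12) = -3452 + 1/12 = -41423/12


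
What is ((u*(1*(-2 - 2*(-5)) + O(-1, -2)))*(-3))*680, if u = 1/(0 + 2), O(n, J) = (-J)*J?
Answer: -4080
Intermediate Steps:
O(n, J) = -J²
u = ½ (u = 1/2 = ½ ≈ 0.50000)
((u*(1*(-2 - 2*(-5)) + O(-1, -2)))*(-3))*680 = (((1*(-2 - 2*(-5)) - 1*(-2)²)/2)*(-3))*680 = (((1*(-2 + 10) - 1*4)/2)*(-3))*680 = (((1*8 - 4)/2)*(-3))*680 = (((8 - 4)/2)*(-3))*680 = (((½)*4)*(-3))*680 = (2*(-3))*680 = -6*680 = -4080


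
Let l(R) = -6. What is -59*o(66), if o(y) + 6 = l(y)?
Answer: 708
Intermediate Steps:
o(y) = -12 (o(y) = -6 - 6 = -12)
-59*o(66) = -59*(-12) = 708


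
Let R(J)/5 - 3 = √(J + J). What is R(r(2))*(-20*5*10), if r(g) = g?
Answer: -25000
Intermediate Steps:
R(J) = 15 + 5*√2*√J (R(J) = 15 + 5*√(J + J) = 15 + 5*√(2*J) = 15 + 5*(√2*√J) = 15 + 5*√2*√J)
R(r(2))*(-20*5*10) = (15 + 5*√2*√2)*(-20*5*10) = (15 + 10)*(-100*10) = 25*(-1000) = -25000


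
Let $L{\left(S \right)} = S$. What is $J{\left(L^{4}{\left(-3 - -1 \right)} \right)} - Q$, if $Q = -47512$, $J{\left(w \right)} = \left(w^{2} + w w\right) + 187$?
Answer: $48211$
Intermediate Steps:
$J{\left(w \right)} = 187 + 2 w^{2}$ ($J{\left(w \right)} = \left(w^{2} + w^{2}\right) + 187 = 2 w^{2} + 187 = 187 + 2 w^{2}$)
$J{\left(L^{4}{\left(-3 - -1 \right)} \right)} - Q = \left(187 + 2 \left(\left(-3 - -1\right)^{4}\right)^{2}\right) - -47512 = \left(187 + 2 \left(\left(-3 + 1\right)^{4}\right)^{2}\right) + 47512 = \left(187 + 2 \left(\left(-2\right)^{4}\right)^{2}\right) + 47512 = \left(187 + 2 \cdot 16^{2}\right) + 47512 = \left(187 + 2 \cdot 256\right) + 47512 = \left(187 + 512\right) + 47512 = 699 + 47512 = 48211$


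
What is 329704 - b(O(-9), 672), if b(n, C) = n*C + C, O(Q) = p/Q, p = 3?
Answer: 329256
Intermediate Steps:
O(Q) = 3/Q
b(n, C) = C + C*n (b(n, C) = C*n + C = C + C*n)
329704 - b(O(-9), 672) = 329704 - 672*(1 + 3/(-9)) = 329704 - 672*(1 + 3*(-⅑)) = 329704 - 672*(1 - ⅓) = 329704 - 672*2/3 = 329704 - 1*448 = 329704 - 448 = 329256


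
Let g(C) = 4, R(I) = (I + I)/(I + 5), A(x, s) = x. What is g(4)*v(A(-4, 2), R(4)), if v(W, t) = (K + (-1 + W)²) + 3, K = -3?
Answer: 100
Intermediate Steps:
R(I) = 2*I/(5 + I) (R(I) = (2*I)/(5 + I) = 2*I/(5 + I))
v(W, t) = (-1 + W)² (v(W, t) = (-3 + (-1 + W)²) + 3 = (-1 + W)²)
g(4)*v(A(-4, 2), R(4)) = 4*(-1 - 4)² = 4*(-5)² = 4*25 = 100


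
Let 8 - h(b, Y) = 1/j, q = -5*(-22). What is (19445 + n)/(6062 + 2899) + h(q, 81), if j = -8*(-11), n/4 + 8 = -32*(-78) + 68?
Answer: 8910455/788568 ≈ 11.300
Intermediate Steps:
n = 10224 (n = -32 + 4*(-32*(-78) + 68) = -32 + 4*(2496 + 68) = -32 + 4*2564 = -32 + 10256 = 10224)
j = 88
q = 110
h(b, Y) = 703/88 (h(b, Y) = 8 - 1/88 = 703/88)
(19445 + n)/(6062 + 2899) + h(q, 81) = (19445 + 10224)/(6062 + 2899) + 703/88 = 29669/8961 + 703/88 = 8910455/788568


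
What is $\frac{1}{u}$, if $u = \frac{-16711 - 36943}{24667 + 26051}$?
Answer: $- \frac{25359}{26827} \approx -0.94528$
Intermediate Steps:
$u = - \frac{26827}{25359}$ ($u = - \frac{53654}{50718} = \left(-53654\right) \frac{1}{50718} = - \frac{26827}{25359} \approx -1.0579$)
$\frac{1}{u} = \frac{1}{- \frac{26827}{25359}} = - \frac{25359}{26827}$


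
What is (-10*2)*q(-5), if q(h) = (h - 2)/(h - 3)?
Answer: -35/2 ≈ -17.500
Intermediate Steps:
q(h) = (-2 + h)/(-3 + h)
(-10*2)*q(-5) = (-10*2)*((-2 - 5)/(-3 - 5)) = -20*(-7)/(-8) = -(-5)*(-7)/2 = -20*7/8 = -35/2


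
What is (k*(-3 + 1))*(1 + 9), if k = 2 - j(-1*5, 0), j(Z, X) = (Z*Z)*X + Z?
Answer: -140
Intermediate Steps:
j(Z, X) = Z + X*Z² (j(Z, X) = Z²*X + Z = X*Z² + Z = Z + X*Z²)
k = 7 (k = 2 - (-1*5)*(1 + 0*(-1*5)) = 2 - (-5)*(1 + 0*(-5)) = 2 - (-5)*(1 + 0) = 2 - (-5) = 2 - 1*(-5) = 2 + 5 = 7)
(k*(-3 + 1))*(1 + 9) = (7*(-3 + 1))*(1 + 9) = (7*(-2))*10 = -14*10 = -140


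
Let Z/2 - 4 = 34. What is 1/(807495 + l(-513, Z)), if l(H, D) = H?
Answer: 1/806982 ≈ 1.2392e-6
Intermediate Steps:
Z = 76 (Z = 8 + 2*34 = 8 + 68 = 76)
1/(807495 + l(-513, Z)) = 1/(807495 - 513) = 1/806982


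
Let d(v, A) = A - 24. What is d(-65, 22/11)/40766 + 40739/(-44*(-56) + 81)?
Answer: 75486822/4715885 ≈ 16.007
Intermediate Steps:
d(v, A) = -24 + A
d(-65, 22/11)/40766 + 40739/(-44*(-56) + 81) = (-24 + 22/11)/40766 + 40739/(-44*(-56) + 81) = (-24 + 22*(1/11))*(1/40766) + 40739/(2464 + 81) = (-24 + 2)*(1/40766) + 40739/2545 = -22*1/40766 + 40739*(1/2545) = -1/1853 + 40739/2545 = 75486822/4715885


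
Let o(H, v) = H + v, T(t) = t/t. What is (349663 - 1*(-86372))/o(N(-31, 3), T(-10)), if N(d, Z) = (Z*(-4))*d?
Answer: 436035/373 ≈ 1169.0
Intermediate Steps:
T(t) = 1
N(d, Z) = -4*Z*d (N(d, Z) = (-4*Z)*d = -4*Z*d)
(349663 - 1*(-86372))/o(N(-31, 3), T(-10)) = (349663 - 1*(-86372))/(-4*3*(-31) + 1) = (349663 + 86372)/(372 + 1) = 436035/373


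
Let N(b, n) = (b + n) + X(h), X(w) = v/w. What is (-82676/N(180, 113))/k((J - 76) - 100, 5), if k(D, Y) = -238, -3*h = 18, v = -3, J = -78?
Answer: 82676/69853 ≈ 1.1836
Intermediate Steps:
h = -6 (h = -⅓*18 = -6)
X(w) = -3/w
N(b, n) = ½ + b + n (N(b, n) = (b + n) - 3/(-6) = (b + n) - 3*(-⅙) = (b + n) + ½ = ½ + b + n)
(-82676/N(180, 113))/k((J - 76) - 100, 5) = -82676/(½ + 180 + 113)/(-238) = -82676/587/2*(-1/238) = -82676*2/587*(-1/238) = -165352/587*(-1/238) = 82676/69853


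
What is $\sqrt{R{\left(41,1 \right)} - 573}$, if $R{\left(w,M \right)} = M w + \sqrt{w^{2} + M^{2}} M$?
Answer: $\sqrt{-532 + 29 \sqrt{2}} \approx 22.158 i$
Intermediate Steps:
$R{\left(w,M \right)} = M w + M \sqrt{M^{2} + w^{2}}$ ($R{\left(w,M \right)} = M w + \sqrt{M^{2} + w^{2}} M = M w + M \sqrt{M^{2} + w^{2}}$)
$\sqrt{R{\left(41,1 \right)} - 573} = \sqrt{1 \left(41 + \sqrt{1^{2} + 41^{2}}\right) - 573} = \sqrt{1 \left(41 + \sqrt{1 + 1681}\right) - 573} = \sqrt{1 \left(41 + \sqrt{1682}\right) - 573} = \sqrt{1 \left(41 + 29 \sqrt{2}\right) - 573} = \sqrt{\left(41 + 29 \sqrt{2}\right) - 573} = \sqrt{-532 + 29 \sqrt{2}}$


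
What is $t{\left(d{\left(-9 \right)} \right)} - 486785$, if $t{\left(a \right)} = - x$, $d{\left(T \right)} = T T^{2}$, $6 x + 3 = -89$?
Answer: $- \frac{1460309}{3} \approx -4.8677 \cdot 10^{5}$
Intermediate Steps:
$x = - \frac{46}{3}$ ($x = - \frac{1}{2} + \frac{1}{6} \left(-89\right) = - \frac{1}{2} - \frac{89}{6} = - \frac{46}{3} \approx -15.333$)
$d{\left(T \right)} = T^{3}$
$t{\left(a \right)} = \frac{46}{3}$ ($t{\left(a \right)} = \left(-1\right) \left(- \frac{46}{3}\right) = \frac{46}{3}$)
$t{\left(d{\left(-9 \right)} \right)} - 486785 = \frac{46}{3} - 486785 = - \frac{1460309}{3}$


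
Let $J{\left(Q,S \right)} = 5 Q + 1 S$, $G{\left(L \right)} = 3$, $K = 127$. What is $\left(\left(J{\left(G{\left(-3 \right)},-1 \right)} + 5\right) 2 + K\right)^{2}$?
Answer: $27225$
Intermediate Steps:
$J{\left(Q,S \right)} = S + 5 Q$ ($J{\left(Q,S \right)} = 5 Q + S = S + 5 Q$)
$\left(\left(J{\left(G{\left(-3 \right)},-1 \right)} + 5\right) 2 + K\right)^{2} = \left(\left(\left(-1 + 5 \cdot 3\right) + 5\right) 2 + 127\right)^{2} = \left(\left(\left(-1 + 15\right) + 5\right) 2 + 127\right)^{2} = \left(\left(14 + 5\right) 2 + 127\right)^{2} = \left(19 \cdot 2 + 127\right)^{2} = \left(38 + 127\right)^{2} = 165^{2} = 27225$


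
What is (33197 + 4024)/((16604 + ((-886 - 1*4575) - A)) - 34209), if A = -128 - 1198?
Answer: -37221/21740 ≈ -1.7121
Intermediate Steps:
A = -1326
(33197 + 4024)/((16604 + ((-886 - 1*4575) - A)) - 34209) = (33197 + 4024)/((16604 + ((-886 - 1*4575) - 1*(-1326))) - 34209) = 37221/((16604 + ((-886 - 4575) + 1326)) - 34209) = 37221/((16604 + (-5461 + 1326)) - 34209) = 37221/((16604 - 4135) - 34209) = 37221/(12469 - 34209) = 37221/(-21740) = 37221*(-1/21740) = -37221/21740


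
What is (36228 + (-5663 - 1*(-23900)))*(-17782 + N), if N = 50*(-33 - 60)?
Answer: -1221758880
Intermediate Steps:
N = -4650 (N = 50*(-93) = -4650)
(36228 + (-5663 - 1*(-23900)))*(-17782 + N) = (36228 + (-5663 - 1*(-23900)))*(-17782 - 4650) = (36228 + (-5663 + 23900))*(-22432) = (36228 + 18237)*(-22432) = 54465*(-22432) = -1221758880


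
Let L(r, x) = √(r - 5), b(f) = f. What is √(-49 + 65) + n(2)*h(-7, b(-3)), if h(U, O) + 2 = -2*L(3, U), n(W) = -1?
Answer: 6 + 2*I*√2 ≈ 6.0 + 2.8284*I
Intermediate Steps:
L(r, x) = √(-5 + r)
h(U, O) = -2 - 2*I*√2 (h(U, O) = -2 - 2*√(-5 + 3) = -2 - 2*I*√2)
√(-49 + 65) + n(2)*h(-7, b(-3)) = √(-49 + 65) - (-2 - 2*I*√2) = √16 + (2 + 2*I*√2) = 4 + (2 + 2*I*√2) = 6 + 2*I*√2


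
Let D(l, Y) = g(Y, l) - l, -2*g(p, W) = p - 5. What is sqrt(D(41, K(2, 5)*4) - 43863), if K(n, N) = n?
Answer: I*sqrt(175622)/2 ≈ 209.54*I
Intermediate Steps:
g(p, W) = 5/2 - p/2 (g(p, W) = -(p - 5)/2 = -(-5 + p)/2 = 5/2 - p/2)
D(l, Y) = 5/2 - l - Y/2 (D(l, Y) = (5/2 - Y/2) - l = 5/2 - l - Y/2)
sqrt(D(41, K(2, 5)*4) - 43863) = sqrt((5/2 - 1*41 - 4) - 43863) = sqrt((5/2 - 41 - 1/2*8) - 43863) = sqrt((5/2 - 41 - 4) - 43863) = sqrt(-85/2 - 43863) = sqrt(-87811/2) = I*sqrt(175622)/2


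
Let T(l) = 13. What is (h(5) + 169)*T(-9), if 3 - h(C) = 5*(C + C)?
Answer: 1586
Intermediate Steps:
h(C) = 3 - 10*C (h(C) = 3 - 5*(C + C) = 3 - 5*2*C = 3 - 10*C)
(h(5) + 169)*T(-9) = ((3 - 10*5) + 169)*13 = ((3 - 50) + 169)*13 = (-47 + 169)*13 = 122*13 = 1586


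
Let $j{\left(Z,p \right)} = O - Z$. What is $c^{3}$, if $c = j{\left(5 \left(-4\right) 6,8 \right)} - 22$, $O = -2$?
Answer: $884736$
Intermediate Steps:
$j{\left(Z,p \right)} = -2 - Z$
$c = 96$ ($c = \left(-2 - 5 \left(-4\right) 6\right) - 22 = \left(-2 - \left(-20\right) 6\right) - 22 = \left(-2 - -120\right) - 22 = \left(-2 + 120\right) - 22 = 118 - 22 = 96$)
$c^{3} = 96^{3} = 884736$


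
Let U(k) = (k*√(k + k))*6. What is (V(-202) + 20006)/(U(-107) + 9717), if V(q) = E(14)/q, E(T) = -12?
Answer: 6544762268/6148313895 + 432410968*I*√214/6148313895 ≈ 1.0645 + 1.0288*I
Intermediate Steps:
V(q) = -12/q
U(k) = 6*√2*k^(3/2) (U(k) = (k*√(2*k))*6 = (k*(√2*√k))*6 = (√2*k^(3/2))*6 = 6*√2*k^(3/2))
(V(-202) + 20006)/(U(-107) + 9717) = (-12/(-202) + 20006)/(6*√2*(-107)^(3/2) + 9717) = (-12*(-1/202) + 20006)/(6*√2*(-107*I*√107) + 9717) = (6/101 + 20006)/(-642*I*√214 + 9717) = 2020612/(101*(9717 - 642*I*√214))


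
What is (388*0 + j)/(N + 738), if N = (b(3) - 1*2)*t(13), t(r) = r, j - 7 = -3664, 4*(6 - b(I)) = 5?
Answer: -14628/3095 ≈ -4.7263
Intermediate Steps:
b(I) = 19/4 (b(I) = 6 - 1/4*5 = 6 - 5/4 = 19/4)
j = -3657 (j = 7 - 3664 = -3657)
N = 143/4 (N = (19/4 - 1*2)*13 = (19/4 - 2)*13 = (11/4)*13 = 143/4 ≈ 35.750)
(388*0 + j)/(N + 738) = (388*0 - 3657)/(143/4 + 738) = (0 - 3657)/(3095/4) = -3657*4/3095 = -14628/3095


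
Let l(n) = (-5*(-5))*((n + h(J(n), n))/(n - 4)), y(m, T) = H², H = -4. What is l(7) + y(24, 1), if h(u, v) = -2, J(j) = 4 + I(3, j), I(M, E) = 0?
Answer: 173/3 ≈ 57.667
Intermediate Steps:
J(j) = 4 (J(j) = 4 + 0 = 4)
y(m, T) = 16 (y(m, T) = (-4)² = 16)
l(n) = 25*(-2 + n)/(-4 + n) (l(n) = (-5*(-5))*((n - 2)/(n - 4)) = 25*((-2 + n)/(-4 + n)) = 25*(-2 + n)/(-4 + n))
l(7) + y(24, 1) = 25*(-2 + 7)/(-4 + 7) + 16 = 25*5/3 + 16 = 25*(⅓)*5 + 16 = 125/3 + 16 = 173/3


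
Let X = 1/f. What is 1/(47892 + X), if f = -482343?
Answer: 482343/23100370955 ≈ 2.0880e-5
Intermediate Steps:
X = -1/482343 (X = 1/(-482343) = -1/482343 ≈ -2.0732e-6)
1/(47892 + X) = 1/(47892 - 1/482343) = 1/(23100370955/482343) = 482343/23100370955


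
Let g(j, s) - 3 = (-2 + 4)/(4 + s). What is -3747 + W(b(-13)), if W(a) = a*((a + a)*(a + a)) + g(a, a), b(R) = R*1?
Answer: -112790/9 ≈ -12532.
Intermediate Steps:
b(R) = R
g(j, s) = 3 + 2/(4 + s) (g(j, s) = 3 + (-2 + 4)/(4 + s) = 3 + 2/(4 + s))
W(a) = 4*a³ + (14 + 3*a)/(4 + a) (W(a) = a*((a + a)*(a + a)) + (14 + 3*a)/(4 + a) = a*((2*a)*(2*a)) + (14 + 3*a)/(4 + a) = a*(4*a²) + (14 + 3*a)/(4 + a) = 4*a³ + (14 + 3*a)/(4 + a))
-3747 + W(b(-13)) = -3747 + (14 + 3*(-13) + 4*(-13)³*(4 - 13))/(4 - 13) = -3747 + (14 - 39 + 4*(-2197)*(-9))/(-9) = -3747 - (14 - 39 + 79092)/9 = -3747 - ⅑*79067 = -3747 - 79067/9 = -112790/9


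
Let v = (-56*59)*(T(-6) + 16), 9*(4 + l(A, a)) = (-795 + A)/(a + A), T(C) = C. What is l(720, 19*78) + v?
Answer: -218288689/6606 ≈ -33044.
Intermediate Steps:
l(A, a) = -4 + (-795 + A)/(9*(A + a)) (l(A, a) = -4 + ((-795 + A)/(a + A))/9 = -4 + ((-795 + A)/(A + a))/9 = -4 + (-795 + A)/(9*(A + a)))
v = -33040 (v = (-56*59)*(-6 + 16) = -3304*10 = -33040)
l(720, 19*78) + v = (-795 - 684*78 - 35*720)/(9*(720 + 19*78)) - 33040 = (-795 - 36*1482 - 25200)/(9*(720 + 1482)) - 33040 = (1/9)*(-795 - 53352 - 25200)/2202 - 33040 = (1/9)*(1/2202)*(-79347) - 33040 = -26449/6606 - 33040 = -218288689/6606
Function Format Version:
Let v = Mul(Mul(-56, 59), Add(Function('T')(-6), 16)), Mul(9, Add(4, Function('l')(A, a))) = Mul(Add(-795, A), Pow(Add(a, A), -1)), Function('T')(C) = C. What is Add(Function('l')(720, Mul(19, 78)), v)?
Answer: Rational(-218288689, 6606) ≈ -33044.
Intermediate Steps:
Function('l')(A, a) = Add(-4, Mul(Rational(1, 9), Pow(Add(A, a), -1), Add(-795, A))) (Function('l')(A, a) = Add(-4, Mul(Rational(1, 9), Mul(Add(-795, A), Pow(Add(a, A), -1)))) = Add(-4, Mul(Rational(1, 9), Mul(Add(-795, A), Pow(Add(A, a), -1)))) = Add(-4, Mul(Rational(1, 9), Mul(Pow(Add(A, a), -1), Add(-795, A)))) = Add(-4, Mul(Rational(1, 9), Pow(Add(A, a), -1), Add(-795, A))))
v = -33040 (v = Mul(Mul(-56, 59), Add(-6, 16)) = Mul(-3304, 10) = -33040)
Add(Function('l')(720, Mul(19, 78)), v) = Add(Mul(Rational(1, 9), Pow(Add(720, Mul(19, 78)), -1), Add(-795, Mul(-36, Mul(19, 78)), Mul(-35, 720))), -33040) = Add(Mul(Rational(1, 9), Pow(Add(720, 1482), -1), Add(-795, Mul(-36, 1482), -25200)), -33040) = Add(Mul(Rational(1, 9), Pow(2202, -1), Add(-795, -53352, -25200)), -33040) = Add(Mul(Rational(1, 9), Rational(1, 2202), -79347), -33040) = Add(Rational(-26449, 6606), -33040) = Rational(-218288689, 6606)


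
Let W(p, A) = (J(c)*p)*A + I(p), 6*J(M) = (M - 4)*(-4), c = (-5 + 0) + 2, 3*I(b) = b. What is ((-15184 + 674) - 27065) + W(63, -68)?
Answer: -61546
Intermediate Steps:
I(b) = b/3
c = -3 (c = -5 + 2 = -3)
J(M) = 8/3 - 2*M/3 (J(M) = ((M - 4)*(-4))/6 = ((-4 + M)*(-4))/6 = (16 - 4*M)/6 = 8/3 - 2*M/3)
W(p, A) = p/3 + 14*A*p/3 (W(p, A) = ((8/3 - ⅔*(-3))*p)*A + p/3 = ((8/3 + 2)*p)*A + p/3 = (14*p/3)*A + p/3 = 14*A*p/3 + p/3 = p/3 + 14*A*p/3)
((-15184 + 674) - 27065) + W(63, -68) = ((-15184 + 674) - 27065) + (⅓)*63*(1 + 14*(-68)) = (-14510 - 27065) + (⅓)*63*(1 - 952) = -41575 + (⅓)*63*(-951) = -41575 - 19971 = -61546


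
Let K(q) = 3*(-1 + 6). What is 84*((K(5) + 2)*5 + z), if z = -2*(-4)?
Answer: 7812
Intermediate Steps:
z = 8
K(q) = 15 (K(q) = 3*5 = 15)
84*((K(5) + 2)*5 + z) = 84*((15 + 2)*5 + 8) = 84*(17*5 + 8) = 84*(85 + 8) = 84*93 = 7812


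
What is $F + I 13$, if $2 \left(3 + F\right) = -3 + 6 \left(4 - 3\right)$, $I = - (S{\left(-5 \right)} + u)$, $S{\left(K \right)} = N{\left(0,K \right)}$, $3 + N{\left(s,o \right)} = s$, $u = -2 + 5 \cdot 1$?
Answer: $- \frac{3}{2} \approx -1.5$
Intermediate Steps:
$u = 3$ ($u = -2 + 5 = 3$)
$N{\left(s,o \right)} = -3 + s$
$S{\left(K \right)} = -3$ ($S{\left(K \right)} = -3 + 0 = -3$)
$I = 0$ ($I = - (-3 + 3) = \left(-1\right) 0 = 0$)
$F = - \frac{3}{2}$ ($F = -3 + \frac{-3 + 6 \left(4 - 3\right)}{2} = -3 + \frac{-3 + 6 \cdot 1}{2} = -3 + \frac{-3 + 6}{2} = -3 + \frac{1}{2} \cdot 3 = -3 + \frac{3}{2} = - \frac{3}{2} \approx -1.5$)
$F + I 13 = - \frac{3}{2} + 0 \cdot 13 = - \frac{3}{2} + 0 = - \frac{3}{2}$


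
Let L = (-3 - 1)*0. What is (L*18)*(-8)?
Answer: 0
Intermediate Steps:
L = 0 (L = -4*0 = 0)
(L*18)*(-8) = (0*18)*(-8) = 0*(-8) = 0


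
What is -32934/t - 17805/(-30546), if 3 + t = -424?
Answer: 337868233/4347714 ≈ 77.712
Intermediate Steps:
t = -427 (t = -3 - 424 = -427)
-32934/t - 17805/(-30546) = -32934/(-427) - 17805/(-30546) = -32934*(-1/427) - 17805*(-1/30546) = 32934/427 + 5935/10182 = 337868233/4347714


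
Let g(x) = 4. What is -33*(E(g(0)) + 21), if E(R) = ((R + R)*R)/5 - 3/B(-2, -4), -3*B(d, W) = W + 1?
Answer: -4026/5 ≈ -805.20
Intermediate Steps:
B(d, W) = -⅓ - W/3 (B(d, W) = -(W + 1)/3 = -(1 + W)/3 = -⅓ - W/3)
E(R) = -3 + 2*R²/5 (E(R) = ((R + R)*R)/5 - 3/(-⅓ - ⅓*(-4)) = ((2*R)*R)*(⅕) - 3/(-⅓ + 4/3) = (2*R²)*(⅕) - 3/1 = 2*R²/5 - 3*1 = 2*R²/5 - 3 = -3 + 2*R²/5)
-33*(E(g(0)) + 21) = -33*((-3 + (⅖)*4²) + 21) = -33*((-3 + (⅖)*16) + 21) = -33*((-3 + 32/5) + 21) = -33*(17/5 + 21) = -33*122/5 = -4026/5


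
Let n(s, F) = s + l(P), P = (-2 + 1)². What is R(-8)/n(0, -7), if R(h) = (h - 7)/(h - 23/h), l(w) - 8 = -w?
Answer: 120/287 ≈ 0.41812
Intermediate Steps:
P = 1 (P = (-1)² = 1)
l(w) = 8 - w
R(h) = (-7 + h)/(h - 23/h)
n(s, F) = 7 + s (n(s, F) = s + (8 - 1*1) = s + (8 - 1) = s + 7 = 7 + s)
R(-8)/n(0, -7) = (-8*(-7 - 8)/(-23 + (-8)²))/(7 + 0) = -8*(-15)/(-23 + 64)/7 = -8*(-15)/41*(⅐) = -8*1/41*(-15)*(⅐) = (120/41)*(⅐) = 120/287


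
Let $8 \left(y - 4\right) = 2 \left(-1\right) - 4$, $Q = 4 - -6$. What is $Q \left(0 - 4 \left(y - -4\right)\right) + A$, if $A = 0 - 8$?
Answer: $-298$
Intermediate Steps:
$Q = 10$ ($Q = 4 + 6 = 10$)
$y = \frac{13}{4}$ ($y = 4 + \frac{2 \left(-1\right) - 4}{8} = 4 + \frac{-2 - 4}{8} = 4 + \frac{1}{8} \left(-6\right) = 4 - \frac{3}{4} = \frac{13}{4} \approx 3.25$)
$A = -8$ ($A = 0 - 8 = -8$)
$Q \left(0 - 4 \left(y - -4\right)\right) + A = 10 \left(0 - 4 \left(\frac{13}{4} - -4\right)\right) - 8 = 10 \left(0 - 4 \left(\frac{13}{4} + 4\right)\right) - 8 = 10 \left(0 - 29\right) - 8 = 10 \left(-29\right) - 8 = -290 - 8 = -298$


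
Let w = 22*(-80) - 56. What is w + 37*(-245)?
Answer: -10881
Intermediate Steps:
w = -1816 (w = -1760 - 56 = -1816)
w + 37*(-245) = -1816 + 37*(-245) = -1816 - 9065 = -10881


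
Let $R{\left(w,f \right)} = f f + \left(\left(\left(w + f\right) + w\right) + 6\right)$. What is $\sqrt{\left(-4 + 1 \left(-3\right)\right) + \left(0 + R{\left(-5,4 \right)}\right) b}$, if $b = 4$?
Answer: $\sqrt{57} \approx 7.5498$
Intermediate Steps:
$R{\left(w,f \right)} = 6 + f + f^{2} + 2 w$ ($R{\left(w,f \right)} = f^{2} + \left(\left(\left(f + w\right) + w\right) + 6\right) = f^{2} + \left(\left(f + 2 w\right) + 6\right) = f^{2} + \left(6 + f + 2 w\right) = 6 + f + f^{2} + 2 w$)
$\sqrt{\left(-4 + 1 \left(-3\right)\right) + \left(0 + R{\left(-5,4 \right)}\right) b} = \sqrt{\left(-4 + 1 \left(-3\right)\right) + \left(0 + \left(6 + 4 + 4^{2} + 2 \left(-5\right)\right)\right) 4} = \sqrt{\left(-4 - 3\right) + \left(0 + \left(6 + 4 + 16 - 10\right)\right) 4} = \sqrt{-7 + \left(0 + 16\right) 4} = \sqrt{-7 + 16 \cdot 4} = \sqrt{-7 + 64} = \sqrt{57}$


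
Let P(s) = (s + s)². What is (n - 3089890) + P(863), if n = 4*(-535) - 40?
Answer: -112994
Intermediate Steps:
P(s) = 4*s² (P(s) = (2*s)² = 4*s²)
n = -2180 (n = -2140 - 40 = -2180)
(n - 3089890) + P(863) = (-2180 - 3089890) + 4*863² = -3092070 + 4*744769 = -3092070 + 2979076 = -112994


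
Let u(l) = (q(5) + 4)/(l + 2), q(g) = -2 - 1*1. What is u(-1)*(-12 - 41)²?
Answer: 2809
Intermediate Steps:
q(g) = -3 (q(g) = -2 - 1 = -3)
u(l) = 1/(2 + l) (u(l) = (-3 + 4)/(l + 2) = 1/(2 + l))
u(-1)*(-12 - 41)² = (-12 - 41)²/(2 - 1) = (-53)²/1 = 1*2809 = 2809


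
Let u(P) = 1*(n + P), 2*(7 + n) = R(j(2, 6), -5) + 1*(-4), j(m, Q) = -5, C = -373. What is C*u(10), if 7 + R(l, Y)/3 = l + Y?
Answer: 18277/2 ≈ 9138.5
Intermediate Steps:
R(l, Y) = -21 + 3*Y + 3*l (R(l, Y) = -21 + 3*(l + Y) = -21 + 3*(Y + l) = -21 + (3*Y + 3*l) = -21 + 3*Y + 3*l)
n = -69/2 (n = -7 + ((-21 + 3*(-5) + 3*(-5)) + 1*(-4))/2 = -7 + ((-21 - 15 - 15) - 4)/2 = -7 + (-51 - 4)/2 = -7 + (½)*(-55) = -7 - 55/2 = -69/2 ≈ -34.500)
u(P) = -69/2 + P (u(P) = 1*(-69/2 + P) = -69/2 + P)
C*u(10) = -373*(-69/2 + 10) = -373*(-49/2) = 18277/2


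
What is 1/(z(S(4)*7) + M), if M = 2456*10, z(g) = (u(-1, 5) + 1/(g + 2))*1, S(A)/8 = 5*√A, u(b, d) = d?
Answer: 562/13805531 ≈ 4.0708e-5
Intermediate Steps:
S(A) = 40*√A (S(A) = 8*(5*√A) = 40*√A)
z(g) = 5 + 1/(2 + g) (z(g) = (5 + 1/(g + 2))*1 = (5 + 1/(2 + g))*1 = 5 + 1/(2 + g))
M = 24560
1/(z(S(4)*7) + M) = 1/((11 + 5*((40*√4)*7))/(2 + (40*√4)*7) + 24560) = 1/((11 + 5*((40*2)*7))/(2 + (40*2)*7) + 24560) = 1/((11 + 5*(80*7))/(2 + 80*7) + 24560) = 1/((11 + 5*560)/(2 + 560) + 24560) = 1/((11 + 2800)/562 + 24560) = 1/((1/562)*2811 + 24560) = 1/(2811/562 + 24560) = 1/(13805531/562) = 562/13805531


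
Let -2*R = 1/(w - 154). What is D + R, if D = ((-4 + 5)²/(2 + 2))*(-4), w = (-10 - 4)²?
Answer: -85/84 ≈ -1.0119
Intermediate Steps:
w = 196 (w = (-14)² = 196)
D = -1 (D = (1²/4)*(-4) = ((¼)*1)*(-4) = (¼)*(-4) = -1)
R = -1/84 (R = -1/(2*(196 - 154)) = -½/42 = -½*1/42 = -1/84 ≈ -0.011905)
D + R = -1 - 1/84 = -85/84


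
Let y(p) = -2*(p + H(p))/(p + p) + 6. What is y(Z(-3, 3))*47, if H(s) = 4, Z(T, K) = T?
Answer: 893/3 ≈ 297.67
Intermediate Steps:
y(p) = 6 - (4 + p)/p (y(p) = -2*(p + 4)/(p + p) + 6 = -2*(4 + p)/(2*p) + 6 = -2*(4 + p)*1/(2*p) + 6 = -(4 + p)/p + 6 = 6 - (4 + p)/p)
y(Z(-3, 3))*47 = (5 - 4/(-3))*47 = (5 - 4*(-⅓))*47 = (5 + 4/3)*47 = (19/3)*47 = 893/3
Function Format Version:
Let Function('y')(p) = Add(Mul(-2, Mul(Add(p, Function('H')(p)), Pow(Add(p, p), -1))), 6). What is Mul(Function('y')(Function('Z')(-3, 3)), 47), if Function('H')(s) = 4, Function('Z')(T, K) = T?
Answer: Rational(893, 3) ≈ 297.67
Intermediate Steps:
Function('y')(p) = Add(6, Mul(-1, Pow(p, -1), Add(4, p))) (Function('y')(p) = Add(Mul(-2, Mul(Add(p, 4), Pow(Add(p, p), -1))), 6) = Add(Mul(-2, Mul(Add(4, p), Pow(Mul(2, p), -1))), 6) = Add(Mul(-2, Mul(Add(4, p), Mul(Rational(1, 2), Pow(p, -1)))), 6) = Add(Mul(-2, Mul(Rational(1, 2), Pow(p, -1), Add(4, p))), 6) = Add(Mul(-1, Pow(p, -1), Add(4, p)), 6) = Add(6, Mul(-1, Pow(p, -1), Add(4, p))))
Mul(Function('y')(Function('Z')(-3, 3)), 47) = Mul(Add(5, Mul(-4, Pow(-3, -1))), 47) = Mul(Add(5, Mul(-4, Rational(-1, 3))), 47) = Mul(Add(5, Rational(4, 3)), 47) = Mul(Rational(19, 3), 47) = Rational(893, 3)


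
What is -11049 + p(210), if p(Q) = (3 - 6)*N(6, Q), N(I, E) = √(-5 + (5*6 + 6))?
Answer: -11049 - 3*√31 ≈ -11066.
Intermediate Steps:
N(I, E) = √31 (N(I, E) = √(-5 + (30 + 6)) = √(-5 + 36) = √31)
p(Q) = -3*√31 (p(Q) = (3 - 6)*√31 = -3*√31)
-11049 + p(210) = -11049 - 3*√31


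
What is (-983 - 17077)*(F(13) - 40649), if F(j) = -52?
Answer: 735060060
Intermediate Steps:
(-983 - 17077)*(F(13) - 40649) = (-983 - 17077)*(-52 - 40649) = -18060*(-40701) = 735060060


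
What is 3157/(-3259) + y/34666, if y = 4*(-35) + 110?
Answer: -54769166/56488247 ≈ -0.96957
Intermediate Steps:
y = -30 (y = -140 + 110 = -30)
3157/(-3259) + y/34666 = 3157/(-3259) - 30/34666 = 3157*(-1/3259) - 30*1/34666 = -3157/3259 - 15/17333 = -54769166/56488247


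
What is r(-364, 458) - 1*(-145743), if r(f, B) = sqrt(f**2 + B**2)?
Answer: 145743 + 2*sqrt(85565) ≈ 1.4633e+5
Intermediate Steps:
r(f, B) = sqrt(B**2 + f**2)
r(-364, 458) - 1*(-145743) = sqrt(458**2 + (-364)**2) - 1*(-145743) = sqrt(209764 + 132496) + 145743 = sqrt(342260) + 145743 = 2*sqrt(85565) + 145743 = 145743 + 2*sqrt(85565)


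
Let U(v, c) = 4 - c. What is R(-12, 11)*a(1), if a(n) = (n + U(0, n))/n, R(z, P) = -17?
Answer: -68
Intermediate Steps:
a(n) = 4/n (a(n) = (n + (4 - n))/n = 4/n)
R(-12, 11)*a(1) = -68/1 = -68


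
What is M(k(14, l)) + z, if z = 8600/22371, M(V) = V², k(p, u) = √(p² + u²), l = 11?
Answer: 7100207/22371 ≈ 317.38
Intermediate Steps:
z = 8600/22371 (z = 8600*(1/22371) = 8600/22371 ≈ 0.38443)
M(k(14, l)) + z = (√(14² + 11²))² + 8600/22371 = (√(196 + 121))² + 8600/22371 = (√317)² + 8600/22371 = 317 + 8600/22371 = 7100207/22371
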